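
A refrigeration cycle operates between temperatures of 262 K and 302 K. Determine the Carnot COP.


dT = 302 - 262 = 40 K
COP_carnot = T_cold / dT = 262 / 40
COP_carnot = 6.55

6.55


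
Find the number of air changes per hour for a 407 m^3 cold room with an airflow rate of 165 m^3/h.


ACH = flow / volume
ACH = 165 / 407
ACH = 0.405

0.405


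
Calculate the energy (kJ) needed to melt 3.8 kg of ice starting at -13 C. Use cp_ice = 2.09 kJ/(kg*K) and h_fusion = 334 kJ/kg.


Sensible heat = cp * dT = 2.09 * 13 = 27.17 kJ/kg
Total per kg = 27.17 + 334 = 361.17 kJ/kg
Q = m * total = 3.8 * 361.17
Q = 1372.4 kJ

1372.4


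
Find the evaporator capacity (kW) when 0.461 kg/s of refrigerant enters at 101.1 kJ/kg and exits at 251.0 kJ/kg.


dh = 251.0 - 101.1 = 149.9 kJ/kg
Q_evap = m_dot * dh = 0.461 * 149.9
Q_evap = 69.1 kW

69.1


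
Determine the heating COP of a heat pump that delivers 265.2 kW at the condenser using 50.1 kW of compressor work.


COP_hp = Q_cond / W
COP_hp = 265.2 / 50.1
COP_hp = 5.293

5.293


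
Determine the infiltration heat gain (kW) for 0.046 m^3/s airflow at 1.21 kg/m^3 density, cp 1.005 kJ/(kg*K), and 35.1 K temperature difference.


Q = V_dot * rho * cp * dT
Q = 0.046 * 1.21 * 1.005 * 35.1
Q = 1.963 kW

1.963


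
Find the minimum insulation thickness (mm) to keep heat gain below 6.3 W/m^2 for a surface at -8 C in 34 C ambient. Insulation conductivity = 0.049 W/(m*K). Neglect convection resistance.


dT = 34 - (-8) = 42 K
thickness = k * dT / q_max * 1000
thickness = 0.049 * 42 / 6.3 * 1000
thickness = 326.7 mm

326.7


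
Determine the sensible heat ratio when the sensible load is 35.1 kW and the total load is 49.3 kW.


SHR = Q_sensible / Q_total
SHR = 35.1 / 49.3
SHR = 0.712

0.712


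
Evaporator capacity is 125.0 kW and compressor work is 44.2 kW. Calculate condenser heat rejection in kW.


Q_cond = Q_evap + W
Q_cond = 125.0 + 44.2
Q_cond = 169.2 kW

169.2


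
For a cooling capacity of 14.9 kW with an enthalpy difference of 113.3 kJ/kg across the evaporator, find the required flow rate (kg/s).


m_dot = Q / dh
m_dot = 14.9 / 113.3
m_dot = 0.1315 kg/s

0.1315


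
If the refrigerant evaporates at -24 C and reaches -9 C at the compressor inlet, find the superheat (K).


Superheat = T_suction - T_evap
Superheat = -9 - (-24)
Superheat = 15 K

15


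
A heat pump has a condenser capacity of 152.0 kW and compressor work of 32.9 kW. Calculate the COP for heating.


COP_hp = Q_cond / W
COP_hp = 152.0 / 32.9
COP_hp = 4.62

4.62


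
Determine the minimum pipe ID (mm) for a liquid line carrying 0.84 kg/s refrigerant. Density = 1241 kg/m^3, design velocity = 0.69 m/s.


A = m_dot / (rho * v) = 0.84 / (1241 * 0.69) = 0.0009809760712 m^2
d = sqrt(4*A/pi) * 1000
d = 35.3 mm

35.3


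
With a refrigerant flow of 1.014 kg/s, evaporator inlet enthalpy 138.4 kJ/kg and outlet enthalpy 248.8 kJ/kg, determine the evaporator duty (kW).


dh = 248.8 - 138.4 = 110.4 kJ/kg
Q_evap = m_dot * dh = 1.014 * 110.4
Q_evap = 111.95 kW

111.95


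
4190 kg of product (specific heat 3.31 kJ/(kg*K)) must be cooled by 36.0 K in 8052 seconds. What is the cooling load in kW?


Q = m * cp * dT / t
Q = 4190 * 3.31 * 36.0 / 8052
Q = 62.007 kW

62.007


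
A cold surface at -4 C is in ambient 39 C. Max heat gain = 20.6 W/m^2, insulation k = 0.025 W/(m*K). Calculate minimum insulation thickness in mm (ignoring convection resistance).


dT = 39 - (-4) = 43 K
thickness = k * dT / q_max * 1000
thickness = 0.025 * 43 / 20.6 * 1000
thickness = 52.2 mm

52.2


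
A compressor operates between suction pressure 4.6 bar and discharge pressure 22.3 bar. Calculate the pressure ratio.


PR = P_high / P_low
PR = 22.3 / 4.6
PR = 4.848

4.848


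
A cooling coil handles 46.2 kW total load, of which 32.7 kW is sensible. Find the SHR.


SHR = Q_sensible / Q_total
SHR = 32.7 / 46.2
SHR = 0.708

0.708


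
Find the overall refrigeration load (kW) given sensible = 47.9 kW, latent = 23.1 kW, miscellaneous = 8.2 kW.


Q_total = Q_s + Q_l + Q_misc
Q_total = 47.9 + 23.1 + 8.2
Q_total = 79.2 kW

79.2


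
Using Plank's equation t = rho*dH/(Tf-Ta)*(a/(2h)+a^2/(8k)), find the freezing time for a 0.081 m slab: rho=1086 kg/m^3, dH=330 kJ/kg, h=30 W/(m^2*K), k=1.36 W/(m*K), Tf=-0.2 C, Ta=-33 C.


dT = -0.2 - (-33) = 32.8 K
term1 = a/(2h) = 0.081/(2*30) = 0.00135
term2 = a^2/(8k) = 0.081^2/(8*1.36) = 0.0006030330882
t = rho*dH*1000/dT * (term1 + term2)
t = 1086*330*1000/32.8 * (0.00135 + 0.0006030330882)
t = 21339 s

21339


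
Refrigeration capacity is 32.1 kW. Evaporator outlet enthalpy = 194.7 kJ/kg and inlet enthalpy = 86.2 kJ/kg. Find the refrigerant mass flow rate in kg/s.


dh = 194.7 - 86.2 = 108.5 kJ/kg
m_dot = Q / dh = 32.1 / 108.5 = 0.2959 kg/s

0.2959


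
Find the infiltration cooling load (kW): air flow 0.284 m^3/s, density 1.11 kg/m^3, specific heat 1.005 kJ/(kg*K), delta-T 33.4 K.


Q = V_dot * rho * cp * dT
Q = 0.284 * 1.11 * 1.005 * 33.4
Q = 10.582 kW

10.582


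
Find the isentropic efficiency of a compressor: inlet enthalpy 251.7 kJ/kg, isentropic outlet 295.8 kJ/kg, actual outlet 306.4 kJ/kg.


dh_ideal = 295.8 - 251.7 = 44.1 kJ/kg
dh_actual = 306.4 - 251.7 = 54.7 kJ/kg
eta_s = dh_ideal / dh_actual = 44.1 / 54.7
eta_s = 0.8062

0.8062


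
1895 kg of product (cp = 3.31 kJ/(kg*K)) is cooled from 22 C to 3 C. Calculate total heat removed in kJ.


dT = 22 - (3) = 19 K
Q = m * cp * dT = 1895 * 3.31 * 19
Q = 119177 kJ

119177


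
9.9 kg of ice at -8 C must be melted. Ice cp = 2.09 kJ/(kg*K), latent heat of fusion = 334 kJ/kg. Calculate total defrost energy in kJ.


Sensible heat = cp * dT = 2.09 * 8 = 16.72 kJ/kg
Total per kg = 16.72 + 334 = 350.72 kJ/kg
Q = m * total = 9.9 * 350.72
Q = 3472.1 kJ

3472.1


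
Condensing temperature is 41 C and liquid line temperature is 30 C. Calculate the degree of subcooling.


Subcooling = T_cond - T_liquid
Subcooling = 41 - 30
Subcooling = 11 K

11


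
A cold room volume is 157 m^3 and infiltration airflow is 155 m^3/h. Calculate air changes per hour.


ACH = flow / volume
ACH = 155 / 157
ACH = 0.987

0.987


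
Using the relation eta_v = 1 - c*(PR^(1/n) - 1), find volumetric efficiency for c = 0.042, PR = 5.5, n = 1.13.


PR^(1/n) = 5.5^(1/1.13) = 4.52051819
eta_v = 1 - 0.042 * (4.52051819 - 1)
eta_v = 0.8521

0.8521


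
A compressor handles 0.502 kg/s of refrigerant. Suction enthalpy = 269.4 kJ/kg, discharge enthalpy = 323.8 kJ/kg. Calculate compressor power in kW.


dh = 323.8 - 269.4 = 54.4 kJ/kg
W = m_dot * dh = 0.502 * 54.4 = 27.31 kW

27.31


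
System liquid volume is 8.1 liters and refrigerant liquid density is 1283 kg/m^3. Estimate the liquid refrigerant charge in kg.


Charge = V * rho / 1000
Charge = 8.1 * 1283 / 1000
Charge = 10.39 kg

10.39


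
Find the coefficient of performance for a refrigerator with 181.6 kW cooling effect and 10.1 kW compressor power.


COP = Q_evap / W
COP = 181.6 / 10.1
COP = 17.98

17.98


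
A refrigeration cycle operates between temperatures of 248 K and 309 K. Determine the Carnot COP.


dT = 309 - 248 = 61 K
COP_carnot = T_cold / dT = 248 / 61
COP_carnot = 4.066

4.066


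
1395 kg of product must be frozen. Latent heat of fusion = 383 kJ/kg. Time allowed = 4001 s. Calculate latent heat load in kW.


Q_lat = m * h_fg / t
Q_lat = 1395 * 383 / 4001
Q_lat = 133.54 kW

133.54


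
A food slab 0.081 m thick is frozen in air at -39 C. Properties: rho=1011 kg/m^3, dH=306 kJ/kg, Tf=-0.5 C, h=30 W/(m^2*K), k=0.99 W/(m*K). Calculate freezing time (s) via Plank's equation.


dT = -0.5 - (-39) = 38.5 K
term1 = a/(2h) = 0.081/(2*30) = 0.00135
term2 = a^2/(8k) = 0.081^2/(8*0.99) = 0.0008284090909
t = rho*dH*1000/dT * (term1 + term2)
t = 1011*306*1000/38.5 * (0.00135 + 0.0008284090909)
t = 17505 s

17505


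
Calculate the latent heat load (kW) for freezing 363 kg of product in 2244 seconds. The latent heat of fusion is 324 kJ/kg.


Q_lat = m * h_fg / t
Q_lat = 363 * 324 / 2244
Q_lat = 52.41 kW

52.41


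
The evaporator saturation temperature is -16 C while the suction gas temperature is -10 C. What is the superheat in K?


Superheat = T_suction - T_evap
Superheat = -10 - (-16)
Superheat = 6 K

6


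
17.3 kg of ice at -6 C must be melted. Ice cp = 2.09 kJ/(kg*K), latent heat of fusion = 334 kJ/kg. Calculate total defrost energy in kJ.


Sensible heat = cp * dT = 2.09 * 6 = 12.54 kJ/kg
Total per kg = 12.54 + 334 = 346.54 kJ/kg
Q = m * total = 17.3 * 346.54
Q = 5995.1 kJ

5995.1


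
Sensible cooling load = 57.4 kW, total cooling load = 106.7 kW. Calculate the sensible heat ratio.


SHR = Q_sensible / Q_total
SHR = 57.4 / 106.7
SHR = 0.538

0.538


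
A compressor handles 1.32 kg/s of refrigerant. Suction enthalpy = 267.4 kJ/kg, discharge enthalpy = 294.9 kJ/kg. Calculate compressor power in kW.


dh = 294.9 - 267.4 = 27.5 kJ/kg
W = m_dot * dh = 1.32 * 27.5 = 36.3 kW

36.3


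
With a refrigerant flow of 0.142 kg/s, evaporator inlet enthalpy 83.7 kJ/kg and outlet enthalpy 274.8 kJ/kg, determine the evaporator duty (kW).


dh = 274.8 - 83.7 = 191.1 kJ/kg
Q_evap = m_dot * dh = 0.142 * 191.1
Q_evap = 27.14 kW

27.14


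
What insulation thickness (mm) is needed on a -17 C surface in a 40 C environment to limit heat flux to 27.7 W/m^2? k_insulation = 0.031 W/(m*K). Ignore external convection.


dT = 40 - (-17) = 57 K
thickness = k * dT / q_max * 1000
thickness = 0.031 * 57 / 27.7 * 1000
thickness = 63.8 mm

63.8


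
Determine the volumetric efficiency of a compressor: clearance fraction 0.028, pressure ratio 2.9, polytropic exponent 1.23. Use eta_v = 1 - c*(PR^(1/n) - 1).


PR^(1/n) = 2.9^(1/1.23) = 2.37647545
eta_v = 1 - 0.028 * (2.37647545 - 1)
eta_v = 0.9615

0.9615


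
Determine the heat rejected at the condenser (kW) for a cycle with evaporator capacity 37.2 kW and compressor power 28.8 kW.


Q_cond = Q_evap + W
Q_cond = 37.2 + 28.8
Q_cond = 66.0 kW

66.0


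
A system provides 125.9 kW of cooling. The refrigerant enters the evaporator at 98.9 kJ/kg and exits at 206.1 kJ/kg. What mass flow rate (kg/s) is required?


dh = 206.1 - 98.9 = 107.2 kJ/kg
m_dot = Q / dh = 125.9 / 107.2 = 1.1744 kg/s

1.1744


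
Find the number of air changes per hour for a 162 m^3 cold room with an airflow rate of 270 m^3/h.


ACH = flow / volume
ACH = 270 / 162
ACH = 1.667

1.667


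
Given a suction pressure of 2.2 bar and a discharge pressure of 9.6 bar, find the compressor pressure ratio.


PR = P_high / P_low
PR = 9.6 / 2.2
PR = 4.364

4.364


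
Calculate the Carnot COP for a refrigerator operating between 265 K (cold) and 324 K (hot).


dT = 324 - 265 = 59 K
COP_carnot = T_cold / dT = 265 / 59
COP_carnot = 4.492

4.492


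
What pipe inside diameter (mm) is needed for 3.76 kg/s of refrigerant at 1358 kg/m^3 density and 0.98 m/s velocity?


A = m_dot / (rho * v) = 3.76 / (1358 * 0.98) = 0.00282528328 m^2
d = sqrt(4*A/pi) * 1000
d = 60.0 mm

60.0


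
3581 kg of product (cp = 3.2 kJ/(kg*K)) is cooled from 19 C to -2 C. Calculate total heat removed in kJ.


dT = 19 - (-2) = 21 K
Q = m * cp * dT = 3581 * 3.2 * 21
Q = 240643 kJ

240643


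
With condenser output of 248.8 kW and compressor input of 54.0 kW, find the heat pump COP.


COP_hp = Q_cond / W
COP_hp = 248.8 / 54.0
COP_hp = 4.607

4.607


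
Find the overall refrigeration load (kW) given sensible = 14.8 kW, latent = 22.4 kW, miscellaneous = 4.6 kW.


Q_total = Q_s + Q_l + Q_misc
Q_total = 14.8 + 22.4 + 4.6
Q_total = 41.8 kW

41.8


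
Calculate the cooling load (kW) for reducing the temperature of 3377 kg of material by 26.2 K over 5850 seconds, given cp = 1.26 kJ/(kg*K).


Q = m * cp * dT / t
Q = 3377 * 1.26 * 26.2 / 5850
Q = 19.057 kW

19.057


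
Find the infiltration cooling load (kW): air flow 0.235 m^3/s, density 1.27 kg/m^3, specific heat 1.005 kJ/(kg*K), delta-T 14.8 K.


Q = V_dot * rho * cp * dT
Q = 0.235 * 1.27 * 1.005 * 14.8
Q = 4.439 kW

4.439


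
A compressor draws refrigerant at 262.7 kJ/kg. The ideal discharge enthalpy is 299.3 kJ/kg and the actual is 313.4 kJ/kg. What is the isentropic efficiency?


dh_ideal = 299.3 - 262.7 = 36.6 kJ/kg
dh_actual = 313.4 - 262.7 = 50.7 kJ/kg
eta_s = dh_ideal / dh_actual = 36.6 / 50.7
eta_s = 0.7219

0.7219


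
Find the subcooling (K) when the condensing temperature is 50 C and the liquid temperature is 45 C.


Subcooling = T_cond - T_liquid
Subcooling = 50 - 45
Subcooling = 5 K

5


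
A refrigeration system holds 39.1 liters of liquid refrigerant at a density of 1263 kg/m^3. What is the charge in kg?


Charge = V * rho / 1000
Charge = 39.1 * 1263 / 1000
Charge = 49.38 kg

49.38


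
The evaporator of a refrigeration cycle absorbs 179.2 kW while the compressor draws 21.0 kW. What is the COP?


COP = Q_evap / W
COP = 179.2 / 21.0
COP = 8.533

8.533


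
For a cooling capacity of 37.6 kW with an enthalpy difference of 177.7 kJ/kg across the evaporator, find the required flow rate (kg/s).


m_dot = Q / dh
m_dot = 37.6 / 177.7
m_dot = 0.2116 kg/s

0.2116


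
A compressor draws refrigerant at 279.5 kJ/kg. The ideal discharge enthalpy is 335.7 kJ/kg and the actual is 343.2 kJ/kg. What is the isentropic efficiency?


dh_ideal = 335.7 - 279.5 = 56.2 kJ/kg
dh_actual = 343.2 - 279.5 = 63.7 kJ/kg
eta_s = dh_ideal / dh_actual = 56.2 / 63.7
eta_s = 0.8823

0.8823


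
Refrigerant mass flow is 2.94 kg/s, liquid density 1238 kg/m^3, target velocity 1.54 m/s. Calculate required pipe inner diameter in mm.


A = m_dot / (rho * v) = 2.94 / (1238 * 1.54) = 0.001542076663 m^2
d = sqrt(4*A/pi) * 1000
d = 44.3 mm

44.3


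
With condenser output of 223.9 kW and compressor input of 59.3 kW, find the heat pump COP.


COP_hp = Q_cond / W
COP_hp = 223.9 / 59.3
COP_hp = 3.776

3.776


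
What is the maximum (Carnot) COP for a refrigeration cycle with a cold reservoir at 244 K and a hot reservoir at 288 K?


dT = 288 - 244 = 44 K
COP_carnot = T_cold / dT = 244 / 44
COP_carnot = 5.545

5.545


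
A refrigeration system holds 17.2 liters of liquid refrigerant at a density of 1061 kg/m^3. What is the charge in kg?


Charge = V * rho / 1000
Charge = 17.2 * 1061 / 1000
Charge = 18.25 kg

18.25


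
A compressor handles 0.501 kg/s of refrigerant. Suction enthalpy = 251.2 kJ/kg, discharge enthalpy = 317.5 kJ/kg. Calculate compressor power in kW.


dh = 317.5 - 251.2 = 66.3 kJ/kg
W = m_dot * dh = 0.501 * 66.3 = 33.22 kW

33.22


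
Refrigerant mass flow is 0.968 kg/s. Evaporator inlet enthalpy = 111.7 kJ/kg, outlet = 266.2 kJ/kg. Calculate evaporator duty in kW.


dh = 266.2 - 111.7 = 154.5 kJ/kg
Q_evap = m_dot * dh = 0.968 * 154.5
Q_evap = 149.56 kW

149.56


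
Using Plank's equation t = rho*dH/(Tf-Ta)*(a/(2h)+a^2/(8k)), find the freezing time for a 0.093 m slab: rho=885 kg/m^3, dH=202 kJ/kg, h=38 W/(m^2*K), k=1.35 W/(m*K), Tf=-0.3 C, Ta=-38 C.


dT = -0.3 - (-38) = 37.7 K
term1 = a/(2h) = 0.093/(2*38) = 0.001223684211
term2 = a^2/(8k) = 0.093^2/(8*1.35) = 0.0008008333333
t = rho*dH*1000/dT * (term1 + term2)
t = 885*202*1000/37.7 * (0.001223684211 + 0.0008008333333)
t = 9600 s

9600


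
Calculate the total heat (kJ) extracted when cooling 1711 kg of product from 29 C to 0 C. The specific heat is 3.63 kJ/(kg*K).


dT = 29 - (0) = 29 K
Q = m * cp * dT = 1711 * 3.63 * 29
Q = 180117 kJ

180117


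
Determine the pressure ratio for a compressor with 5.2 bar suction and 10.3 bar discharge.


PR = P_high / P_low
PR = 10.3 / 5.2
PR = 1.981

1.981


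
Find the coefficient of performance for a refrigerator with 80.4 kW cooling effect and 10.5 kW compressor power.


COP = Q_evap / W
COP = 80.4 / 10.5
COP = 7.657

7.657


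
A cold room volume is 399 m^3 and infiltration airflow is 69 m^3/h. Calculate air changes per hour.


ACH = flow / volume
ACH = 69 / 399
ACH = 0.173

0.173


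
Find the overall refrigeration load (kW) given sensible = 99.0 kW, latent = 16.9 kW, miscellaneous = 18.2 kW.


Q_total = Q_s + Q_l + Q_misc
Q_total = 99.0 + 16.9 + 18.2
Q_total = 134.1 kW

134.1


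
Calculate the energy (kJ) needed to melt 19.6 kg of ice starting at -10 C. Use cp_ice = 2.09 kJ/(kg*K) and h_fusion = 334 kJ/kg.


Sensible heat = cp * dT = 2.09 * 10 = 20.9 kJ/kg
Total per kg = 20.9 + 334 = 354.9 kJ/kg
Q = m * total = 19.6 * 354.9
Q = 6956.0 kJ

6956.0


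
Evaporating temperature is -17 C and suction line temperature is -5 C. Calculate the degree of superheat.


Superheat = T_suction - T_evap
Superheat = -5 - (-17)
Superheat = 12 K

12


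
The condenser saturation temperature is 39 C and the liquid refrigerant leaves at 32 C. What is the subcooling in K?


Subcooling = T_cond - T_liquid
Subcooling = 39 - 32
Subcooling = 7 K

7


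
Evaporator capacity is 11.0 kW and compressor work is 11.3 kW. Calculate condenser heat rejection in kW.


Q_cond = Q_evap + W
Q_cond = 11.0 + 11.3
Q_cond = 22.3 kW

22.3


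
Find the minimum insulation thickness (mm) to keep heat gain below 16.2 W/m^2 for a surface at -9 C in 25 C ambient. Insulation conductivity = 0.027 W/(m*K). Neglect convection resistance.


dT = 25 - (-9) = 34 K
thickness = k * dT / q_max * 1000
thickness = 0.027 * 34 / 16.2 * 1000
thickness = 56.7 mm

56.7


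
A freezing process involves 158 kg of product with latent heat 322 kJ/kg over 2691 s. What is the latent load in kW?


Q_lat = m * h_fg / t
Q_lat = 158 * 322 / 2691
Q_lat = 18.91 kW

18.91


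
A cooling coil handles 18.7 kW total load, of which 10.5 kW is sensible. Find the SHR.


SHR = Q_sensible / Q_total
SHR = 10.5 / 18.7
SHR = 0.561

0.561


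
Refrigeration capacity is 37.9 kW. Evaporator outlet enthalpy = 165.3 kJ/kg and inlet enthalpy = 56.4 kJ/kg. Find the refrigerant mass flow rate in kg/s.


dh = 165.3 - 56.4 = 108.9 kJ/kg
m_dot = Q / dh = 37.9 / 108.9 = 0.348 kg/s

0.348


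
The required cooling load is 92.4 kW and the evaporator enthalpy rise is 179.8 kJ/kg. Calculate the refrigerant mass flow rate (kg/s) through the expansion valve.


m_dot = Q / dh
m_dot = 92.4 / 179.8
m_dot = 0.5139 kg/s

0.5139


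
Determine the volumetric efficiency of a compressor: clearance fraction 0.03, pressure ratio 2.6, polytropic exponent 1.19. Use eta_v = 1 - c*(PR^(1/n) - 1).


PR^(1/n) = 2.6^(1/1.19) = 2.23211774
eta_v = 1 - 0.03 * (2.23211774 - 1)
eta_v = 0.963

0.963


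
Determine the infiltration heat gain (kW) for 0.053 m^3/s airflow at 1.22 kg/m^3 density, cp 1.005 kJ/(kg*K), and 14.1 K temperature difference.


Q = V_dot * rho * cp * dT
Q = 0.053 * 1.22 * 1.005 * 14.1
Q = 0.916 kW

0.916


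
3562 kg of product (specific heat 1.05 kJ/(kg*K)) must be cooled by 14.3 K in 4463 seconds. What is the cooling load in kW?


Q = m * cp * dT / t
Q = 3562 * 1.05 * 14.3 / 4463
Q = 11.984 kW

11.984


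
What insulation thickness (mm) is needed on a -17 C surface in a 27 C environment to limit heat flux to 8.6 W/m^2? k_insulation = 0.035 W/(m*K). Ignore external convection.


dT = 27 - (-17) = 44 K
thickness = k * dT / q_max * 1000
thickness = 0.035 * 44 / 8.6 * 1000
thickness = 179.1 mm

179.1


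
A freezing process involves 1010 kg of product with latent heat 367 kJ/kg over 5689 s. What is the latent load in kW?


Q_lat = m * h_fg / t
Q_lat = 1010 * 367 / 5689
Q_lat = 65.16 kW

65.16


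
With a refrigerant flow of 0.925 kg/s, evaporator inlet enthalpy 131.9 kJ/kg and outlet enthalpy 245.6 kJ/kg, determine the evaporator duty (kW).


dh = 245.6 - 131.9 = 113.7 kJ/kg
Q_evap = m_dot * dh = 0.925 * 113.7
Q_evap = 105.17 kW

105.17


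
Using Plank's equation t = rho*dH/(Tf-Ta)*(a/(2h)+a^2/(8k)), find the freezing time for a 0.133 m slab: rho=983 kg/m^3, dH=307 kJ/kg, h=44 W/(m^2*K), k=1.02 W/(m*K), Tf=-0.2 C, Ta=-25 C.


dT = -0.2 - (-25) = 24.8 K
term1 = a/(2h) = 0.133/(2*44) = 0.001511363636
term2 = a^2/(8k) = 0.133^2/(8*1.02) = 0.002167769608
t = rho*dH*1000/dT * (term1 + term2)
t = 983*307*1000/24.8 * (0.001511363636 + 0.002167769608)
t = 44770 s

44770


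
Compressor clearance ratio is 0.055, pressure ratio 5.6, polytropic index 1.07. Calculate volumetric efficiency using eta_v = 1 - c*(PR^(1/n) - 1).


PR^(1/n) = 5.6^(1/1.07) = 5.00312262
eta_v = 1 - 0.055 * (5.00312262 - 1)
eta_v = 0.7798

0.7798


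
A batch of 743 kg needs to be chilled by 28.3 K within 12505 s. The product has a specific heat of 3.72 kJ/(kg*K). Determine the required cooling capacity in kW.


Q = m * cp * dT / t
Q = 743 * 3.72 * 28.3 / 12505
Q = 6.255 kW

6.255


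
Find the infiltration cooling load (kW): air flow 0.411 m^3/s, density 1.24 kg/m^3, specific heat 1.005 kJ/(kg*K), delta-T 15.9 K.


Q = V_dot * rho * cp * dT
Q = 0.411 * 1.24 * 1.005 * 15.9
Q = 8.144 kW

8.144


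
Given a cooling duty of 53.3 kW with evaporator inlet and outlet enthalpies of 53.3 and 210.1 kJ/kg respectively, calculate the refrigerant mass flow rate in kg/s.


dh = 210.1 - 53.3 = 156.8 kJ/kg
m_dot = Q / dh = 53.3 / 156.8 = 0.3399 kg/s

0.3399


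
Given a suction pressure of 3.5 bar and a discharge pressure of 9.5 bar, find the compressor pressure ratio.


PR = P_high / P_low
PR = 9.5 / 3.5
PR = 2.714

2.714


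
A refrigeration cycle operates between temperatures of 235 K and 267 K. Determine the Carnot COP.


dT = 267 - 235 = 32 K
COP_carnot = T_cold / dT = 235 / 32
COP_carnot = 7.344

7.344


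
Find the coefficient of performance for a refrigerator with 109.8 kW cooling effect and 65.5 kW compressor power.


COP = Q_evap / W
COP = 109.8 / 65.5
COP = 1.676

1.676


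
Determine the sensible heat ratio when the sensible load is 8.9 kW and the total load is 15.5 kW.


SHR = Q_sensible / Q_total
SHR = 8.9 / 15.5
SHR = 0.574

0.574


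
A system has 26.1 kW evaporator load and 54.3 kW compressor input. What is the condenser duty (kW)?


Q_cond = Q_evap + W
Q_cond = 26.1 + 54.3
Q_cond = 80.4 kW

80.4


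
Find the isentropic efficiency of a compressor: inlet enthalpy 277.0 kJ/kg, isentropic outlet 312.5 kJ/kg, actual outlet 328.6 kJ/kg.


dh_ideal = 312.5 - 277.0 = 35.5 kJ/kg
dh_actual = 328.6 - 277.0 = 51.6 kJ/kg
eta_s = dh_ideal / dh_actual = 35.5 / 51.6
eta_s = 0.688

0.688


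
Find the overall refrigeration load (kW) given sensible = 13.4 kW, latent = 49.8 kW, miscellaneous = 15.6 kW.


Q_total = Q_s + Q_l + Q_misc
Q_total = 13.4 + 49.8 + 15.6
Q_total = 78.8 kW

78.8


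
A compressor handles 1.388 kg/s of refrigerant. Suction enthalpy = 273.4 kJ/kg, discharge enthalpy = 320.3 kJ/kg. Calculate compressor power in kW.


dh = 320.3 - 273.4 = 46.9 kJ/kg
W = m_dot * dh = 1.388 * 46.9 = 65.1 kW

65.1


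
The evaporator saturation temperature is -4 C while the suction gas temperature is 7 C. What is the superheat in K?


Superheat = T_suction - T_evap
Superheat = 7 - (-4)
Superheat = 11 K

11


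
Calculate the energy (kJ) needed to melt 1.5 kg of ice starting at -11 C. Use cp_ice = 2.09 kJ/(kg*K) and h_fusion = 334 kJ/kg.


Sensible heat = cp * dT = 2.09 * 11 = 22.99 kJ/kg
Total per kg = 22.99 + 334 = 356.99 kJ/kg
Q = m * total = 1.5 * 356.99
Q = 535.5 kJ

535.5


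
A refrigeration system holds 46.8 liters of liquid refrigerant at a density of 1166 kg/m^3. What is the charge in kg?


Charge = V * rho / 1000
Charge = 46.8 * 1166 / 1000
Charge = 54.57 kg

54.57


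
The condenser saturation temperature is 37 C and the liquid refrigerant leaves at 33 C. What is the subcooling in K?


Subcooling = T_cond - T_liquid
Subcooling = 37 - 33
Subcooling = 4 K

4


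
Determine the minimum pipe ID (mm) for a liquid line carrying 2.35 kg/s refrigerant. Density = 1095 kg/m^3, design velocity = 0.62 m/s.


A = m_dot / (rho * v) = 2.35 / (1095 * 0.62) = 0.003461481809 m^2
d = sqrt(4*A/pi) * 1000
d = 66.4 mm

66.4


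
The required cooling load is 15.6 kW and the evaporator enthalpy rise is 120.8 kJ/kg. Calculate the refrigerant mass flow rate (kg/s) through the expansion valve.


m_dot = Q / dh
m_dot = 15.6 / 120.8
m_dot = 0.1291 kg/s

0.1291


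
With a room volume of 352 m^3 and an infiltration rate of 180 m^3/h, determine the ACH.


ACH = flow / volume
ACH = 180 / 352
ACH = 0.511

0.511


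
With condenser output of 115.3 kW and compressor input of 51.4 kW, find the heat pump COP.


COP_hp = Q_cond / W
COP_hp = 115.3 / 51.4
COP_hp = 2.243

2.243


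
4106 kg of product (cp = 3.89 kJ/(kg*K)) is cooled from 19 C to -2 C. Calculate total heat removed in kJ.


dT = 19 - (-2) = 21 K
Q = m * cp * dT = 4106 * 3.89 * 21
Q = 335419 kJ

335419


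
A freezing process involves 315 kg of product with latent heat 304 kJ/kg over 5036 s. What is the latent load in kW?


Q_lat = m * h_fg / t
Q_lat = 315 * 304 / 5036
Q_lat = 19.02 kW

19.02


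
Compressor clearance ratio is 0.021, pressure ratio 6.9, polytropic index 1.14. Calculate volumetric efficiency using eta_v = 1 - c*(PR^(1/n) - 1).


PR^(1/n) = 6.9^(1/1.14) = 5.44292733
eta_v = 1 - 0.021 * (5.44292733 - 1)
eta_v = 0.9067

0.9067


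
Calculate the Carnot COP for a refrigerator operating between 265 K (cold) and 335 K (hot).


dT = 335 - 265 = 70 K
COP_carnot = T_cold / dT = 265 / 70
COP_carnot = 3.786

3.786


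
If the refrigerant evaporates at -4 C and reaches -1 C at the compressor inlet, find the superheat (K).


Superheat = T_suction - T_evap
Superheat = -1 - (-4)
Superheat = 3 K

3


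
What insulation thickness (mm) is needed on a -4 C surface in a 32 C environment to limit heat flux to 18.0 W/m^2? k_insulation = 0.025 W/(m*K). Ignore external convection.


dT = 32 - (-4) = 36 K
thickness = k * dT / q_max * 1000
thickness = 0.025 * 36 / 18.0 * 1000
thickness = 50.0 mm

50.0


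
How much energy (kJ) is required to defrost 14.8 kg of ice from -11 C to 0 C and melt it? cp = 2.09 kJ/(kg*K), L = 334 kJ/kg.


Sensible heat = cp * dT = 2.09 * 11 = 22.99 kJ/kg
Total per kg = 22.99 + 334 = 356.99 kJ/kg
Q = m * total = 14.8 * 356.99
Q = 5283.5 kJ

5283.5


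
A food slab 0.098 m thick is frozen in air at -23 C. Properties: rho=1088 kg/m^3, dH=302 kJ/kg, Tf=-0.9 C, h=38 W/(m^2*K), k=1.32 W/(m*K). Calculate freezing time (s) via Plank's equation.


dT = -0.9 - (-23) = 22.1 K
term1 = a/(2h) = 0.098/(2*38) = 0.001289473684
term2 = a^2/(8k) = 0.098^2/(8*1.32) = 0.000909469697
t = rho*dH*1000/dT * (term1 + term2)
t = 1088*302*1000/22.1 * (0.001289473684 + 0.000909469697)
t = 32693 s

32693


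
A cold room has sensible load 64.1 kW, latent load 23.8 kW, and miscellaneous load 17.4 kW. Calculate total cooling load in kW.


Q_total = Q_s + Q_l + Q_misc
Q_total = 64.1 + 23.8 + 17.4
Q_total = 105.3 kW

105.3


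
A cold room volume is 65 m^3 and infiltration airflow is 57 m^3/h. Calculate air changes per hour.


ACH = flow / volume
ACH = 57 / 65
ACH = 0.877

0.877


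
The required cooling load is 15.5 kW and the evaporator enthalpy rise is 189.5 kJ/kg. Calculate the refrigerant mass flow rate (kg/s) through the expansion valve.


m_dot = Q / dh
m_dot = 15.5 / 189.5
m_dot = 0.0818 kg/s

0.0818


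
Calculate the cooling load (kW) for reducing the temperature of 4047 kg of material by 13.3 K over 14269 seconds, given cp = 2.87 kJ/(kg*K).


Q = m * cp * dT / t
Q = 4047 * 2.87 * 13.3 / 14269
Q = 10.826 kW

10.826


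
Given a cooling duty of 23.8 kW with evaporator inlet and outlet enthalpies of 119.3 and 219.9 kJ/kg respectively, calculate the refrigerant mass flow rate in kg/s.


dh = 219.9 - 119.3 = 100.6 kJ/kg
m_dot = Q / dh = 23.8 / 100.6 = 0.2366 kg/s

0.2366


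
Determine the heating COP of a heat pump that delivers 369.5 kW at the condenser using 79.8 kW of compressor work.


COP_hp = Q_cond / W
COP_hp = 369.5 / 79.8
COP_hp = 4.63

4.63


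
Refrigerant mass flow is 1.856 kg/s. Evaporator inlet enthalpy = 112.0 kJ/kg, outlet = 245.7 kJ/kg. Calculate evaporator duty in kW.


dh = 245.7 - 112.0 = 133.7 kJ/kg
Q_evap = m_dot * dh = 1.856 * 133.7
Q_evap = 248.15 kW

248.15


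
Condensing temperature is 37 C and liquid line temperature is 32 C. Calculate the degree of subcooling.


Subcooling = T_cond - T_liquid
Subcooling = 37 - 32
Subcooling = 5 K

5


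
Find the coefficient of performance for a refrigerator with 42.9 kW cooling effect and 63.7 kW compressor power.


COP = Q_evap / W
COP = 42.9 / 63.7
COP = 0.673

0.673


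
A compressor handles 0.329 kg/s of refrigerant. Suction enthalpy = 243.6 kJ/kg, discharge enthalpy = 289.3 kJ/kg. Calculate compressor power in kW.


dh = 289.3 - 243.6 = 45.7 kJ/kg
W = m_dot * dh = 0.329 * 45.7 = 15.04 kW

15.04


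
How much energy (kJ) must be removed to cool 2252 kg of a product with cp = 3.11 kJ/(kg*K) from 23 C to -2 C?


dT = 23 - (-2) = 25 K
Q = m * cp * dT = 2252 * 3.11 * 25
Q = 175093 kJ

175093


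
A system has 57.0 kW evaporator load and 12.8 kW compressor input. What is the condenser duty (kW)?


Q_cond = Q_evap + W
Q_cond = 57.0 + 12.8
Q_cond = 69.8 kW

69.8


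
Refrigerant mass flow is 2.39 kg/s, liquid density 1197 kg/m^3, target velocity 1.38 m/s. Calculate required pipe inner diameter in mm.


A = m_dot / (rho * v) = 2.39 / (1197 * 1.38) = 0.00144685385 m^2
d = sqrt(4*A/pi) * 1000
d = 42.9 mm

42.9


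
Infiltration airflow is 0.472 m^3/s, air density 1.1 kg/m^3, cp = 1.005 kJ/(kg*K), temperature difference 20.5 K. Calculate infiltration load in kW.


Q = V_dot * rho * cp * dT
Q = 0.472 * 1.1 * 1.005 * 20.5
Q = 10.697 kW

10.697


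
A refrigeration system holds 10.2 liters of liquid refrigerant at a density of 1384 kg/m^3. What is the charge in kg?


Charge = V * rho / 1000
Charge = 10.2 * 1384 / 1000
Charge = 14.12 kg

14.12


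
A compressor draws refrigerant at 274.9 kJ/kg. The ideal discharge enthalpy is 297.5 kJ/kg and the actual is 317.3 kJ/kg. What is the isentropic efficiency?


dh_ideal = 297.5 - 274.9 = 22.6 kJ/kg
dh_actual = 317.3 - 274.9 = 42.4 kJ/kg
eta_s = dh_ideal / dh_actual = 22.6 / 42.4
eta_s = 0.533

0.533


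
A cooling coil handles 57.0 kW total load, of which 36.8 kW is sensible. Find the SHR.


SHR = Q_sensible / Q_total
SHR = 36.8 / 57.0
SHR = 0.646

0.646


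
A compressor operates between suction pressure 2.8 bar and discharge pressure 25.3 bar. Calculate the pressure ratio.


PR = P_high / P_low
PR = 25.3 / 2.8
PR = 9.036

9.036


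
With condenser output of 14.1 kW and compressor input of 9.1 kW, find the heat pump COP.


COP_hp = Q_cond / W
COP_hp = 14.1 / 9.1
COP_hp = 1.549

1.549


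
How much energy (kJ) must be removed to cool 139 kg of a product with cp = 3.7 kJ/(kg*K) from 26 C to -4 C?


dT = 26 - (-4) = 30 K
Q = m * cp * dT = 139 * 3.7 * 30
Q = 15429 kJ

15429


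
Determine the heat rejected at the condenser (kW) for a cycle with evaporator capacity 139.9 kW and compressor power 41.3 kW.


Q_cond = Q_evap + W
Q_cond = 139.9 + 41.3
Q_cond = 181.2 kW

181.2


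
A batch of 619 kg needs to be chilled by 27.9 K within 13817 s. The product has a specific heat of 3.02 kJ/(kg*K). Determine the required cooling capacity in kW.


Q = m * cp * dT / t
Q = 619 * 3.02 * 27.9 / 13817
Q = 3.775 kW

3.775


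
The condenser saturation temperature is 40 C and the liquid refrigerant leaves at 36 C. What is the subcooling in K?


Subcooling = T_cond - T_liquid
Subcooling = 40 - 36
Subcooling = 4 K

4


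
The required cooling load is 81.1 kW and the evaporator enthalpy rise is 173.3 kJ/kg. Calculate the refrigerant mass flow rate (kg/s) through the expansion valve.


m_dot = Q / dh
m_dot = 81.1 / 173.3
m_dot = 0.468 kg/s

0.468


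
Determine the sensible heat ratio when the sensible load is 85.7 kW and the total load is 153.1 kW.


SHR = Q_sensible / Q_total
SHR = 85.7 / 153.1
SHR = 0.56

0.56


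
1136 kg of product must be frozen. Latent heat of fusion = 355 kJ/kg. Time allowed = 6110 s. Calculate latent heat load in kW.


Q_lat = m * h_fg / t
Q_lat = 1136 * 355 / 6110
Q_lat = 66.0 kW

66.0


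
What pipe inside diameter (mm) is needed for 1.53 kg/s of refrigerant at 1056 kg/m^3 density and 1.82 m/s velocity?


A = m_dot / (rho * v) = 1.53 / (1056 * 1.82) = 0.0007960789211 m^2
d = sqrt(4*A/pi) * 1000
d = 31.8 mm

31.8


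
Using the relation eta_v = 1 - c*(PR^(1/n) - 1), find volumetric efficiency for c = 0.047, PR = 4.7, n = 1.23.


PR^(1/n) = 4.7^(1/1.23) = 3.51901423
eta_v = 1 - 0.047 * (3.51901423 - 1)
eta_v = 0.8816

0.8816


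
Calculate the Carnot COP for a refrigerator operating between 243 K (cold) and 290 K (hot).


dT = 290 - 243 = 47 K
COP_carnot = T_cold / dT = 243 / 47
COP_carnot = 5.17

5.17


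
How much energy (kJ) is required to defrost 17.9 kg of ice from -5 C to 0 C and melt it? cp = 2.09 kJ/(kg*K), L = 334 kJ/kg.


Sensible heat = cp * dT = 2.09 * 5 = 10.45 kJ/kg
Total per kg = 10.45 + 334 = 344.45 kJ/kg
Q = m * total = 17.9 * 344.45
Q = 6165.7 kJ

6165.7


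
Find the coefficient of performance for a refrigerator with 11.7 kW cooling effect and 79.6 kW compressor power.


COP = Q_evap / W
COP = 11.7 / 79.6
COP = 0.147

0.147


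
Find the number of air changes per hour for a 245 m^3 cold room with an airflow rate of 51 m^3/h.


ACH = flow / volume
ACH = 51 / 245
ACH = 0.208

0.208


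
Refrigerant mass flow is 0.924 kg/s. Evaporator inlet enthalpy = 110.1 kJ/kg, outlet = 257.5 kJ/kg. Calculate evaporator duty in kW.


dh = 257.5 - 110.1 = 147.4 kJ/kg
Q_evap = m_dot * dh = 0.924 * 147.4
Q_evap = 136.2 kW

136.2


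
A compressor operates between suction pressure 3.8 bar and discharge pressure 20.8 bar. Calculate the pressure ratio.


PR = P_high / P_low
PR = 20.8 / 3.8
PR = 5.474

5.474


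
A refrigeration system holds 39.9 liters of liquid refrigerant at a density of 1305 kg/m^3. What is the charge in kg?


Charge = V * rho / 1000
Charge = 39.9 * 1305 / 1000
Charge = 52.07 kg

52.07


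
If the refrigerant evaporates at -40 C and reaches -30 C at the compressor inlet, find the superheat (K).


Superheat = T_suction - T_evap
Superheat = -30 - (-40)
Superheat = 10 K

10


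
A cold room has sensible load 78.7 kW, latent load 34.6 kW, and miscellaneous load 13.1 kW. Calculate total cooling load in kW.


Q_total = Q_s + Q_l + Q_misc
Q_total = 78.7 + 34.6 + 13.1
Q_total = 126.4 kW

126.4


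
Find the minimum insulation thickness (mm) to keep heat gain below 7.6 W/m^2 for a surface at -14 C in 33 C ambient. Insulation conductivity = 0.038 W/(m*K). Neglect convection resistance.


dT = 33 - (-14) = 47 K
thickness = k * dT / q_max * 1000
thickness = 0.038 * 47 / 7.6 * 1000
thickness = 235.0 mm

235.0


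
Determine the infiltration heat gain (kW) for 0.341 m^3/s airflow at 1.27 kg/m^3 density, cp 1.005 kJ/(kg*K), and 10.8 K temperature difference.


Q = V_dot * rho * cp * dT
Q = 0.341 * 1.27 * 1.005 * 10.8
Q = 4.701 kW

4.701


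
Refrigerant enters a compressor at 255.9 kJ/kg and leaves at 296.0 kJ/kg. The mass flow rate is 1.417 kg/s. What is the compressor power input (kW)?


dh = 296.0 - 255.9 = 40.1 kJ/kg
W = m_dot * dh = 1.417 * 40.1 = 56.82 kW

56.82


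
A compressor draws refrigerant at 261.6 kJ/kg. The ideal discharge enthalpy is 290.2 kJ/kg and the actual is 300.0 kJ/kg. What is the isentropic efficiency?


dh_ideal = 290.2 - 261.6 = 28.6 kJ/kg
dh_actual = 300.0 - 261.6 = 38.4 kJ/kg
eta_s = dh_ideal / dh_actual = 28.6 / 38.4
eta_s = 0.7448

0.7448


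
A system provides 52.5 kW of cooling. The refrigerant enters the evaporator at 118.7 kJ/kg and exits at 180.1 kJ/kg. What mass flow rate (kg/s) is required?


dh = 180.1 - 118.7 = 61.4 kJ/kg
m_dot = Q / dh = 52.5 / 61.4 = 0.855 kg/s

0.855


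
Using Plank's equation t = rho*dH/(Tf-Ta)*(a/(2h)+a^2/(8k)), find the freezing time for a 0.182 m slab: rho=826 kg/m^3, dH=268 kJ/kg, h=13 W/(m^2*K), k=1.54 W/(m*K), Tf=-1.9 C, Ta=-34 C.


dT = -1.9 - (-34) = 32.1 K
term1 = a/(2h) = 0.182/(2*13) = 0.007
term2 = a^2/(8k) = 0.182^2/(8*1.54) = 0.002688636364
t = rho*dH*1000/dT * (term1 + term2)
t = 826*268*1000/32.1 * (0.007 + 0.002688636364)
t = 66815 s

66815


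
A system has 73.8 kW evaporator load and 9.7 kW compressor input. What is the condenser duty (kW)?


Q_cond = Q_evap + W
Q_cond = 73.8 + 9.7
Q_cond = 83.5 kW

83.5


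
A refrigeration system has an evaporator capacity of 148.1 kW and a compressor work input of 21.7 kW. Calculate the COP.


COP = Q_evap / W
COP = 148.1 / 21.7
COP = 6.825

6.825


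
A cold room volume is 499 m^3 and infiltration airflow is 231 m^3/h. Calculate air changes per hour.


ACH = flow / volume
ACH = 231 / 499
ACH = 0.463

0.463


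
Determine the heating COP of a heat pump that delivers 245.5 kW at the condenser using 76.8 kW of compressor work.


COP_hp = Q_cond / W
COP_hp = 245.5 / 76.8
COP_hp = 3.197

3.197


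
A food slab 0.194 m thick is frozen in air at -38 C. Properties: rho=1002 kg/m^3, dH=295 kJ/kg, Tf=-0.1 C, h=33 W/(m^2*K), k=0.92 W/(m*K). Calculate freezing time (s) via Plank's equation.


dT = -0.1 - (-38) = 37.9 K
term1 = a/(2h) = 0.194/(2*33) = 0.002939393939
term2 = a^2/(8k) = 0.194^2/(8*0.92) = 0.005113586957
t = rho*dH*1000/dT * (term1 + term2)
t = 1002*295*1000/37.9 * (0.002939393939 + 0.005113586957)
t = 62807 s

62807


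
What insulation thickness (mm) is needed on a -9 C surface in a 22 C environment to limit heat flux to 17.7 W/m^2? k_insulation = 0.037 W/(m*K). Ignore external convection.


dT = 22 - (-9) = 31 K
thickness = k * dT / q_max * 1000
thickness = 0.037 * 31 / 17.7 * 1000
thickness = 64.8 mm

64.8


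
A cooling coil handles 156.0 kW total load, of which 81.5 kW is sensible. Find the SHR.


SHR = Q_sensible / Q_total
SHR = 81.5 / 156.0
SHR = 0.522

0.522


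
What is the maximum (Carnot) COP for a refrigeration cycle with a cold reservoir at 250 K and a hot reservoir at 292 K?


dT = 292 - 250 = 42 K
COP_carnot = T_cold / dT = 250 / 42
COP_carnot = 5.952

5.952


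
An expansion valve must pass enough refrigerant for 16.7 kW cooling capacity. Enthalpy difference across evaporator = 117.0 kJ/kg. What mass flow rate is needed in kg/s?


m_dot = Q / dh
m_dot = 16.7 / 117.0
m_dot = 0.1427 kg/s

0.1427


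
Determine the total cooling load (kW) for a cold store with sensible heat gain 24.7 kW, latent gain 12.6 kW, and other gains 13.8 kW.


Q_total = Q_s + Q_l + Q_misc
Q_total = 24.7 + 12.6 + 13.8
Q_total = 51.1 kW

51.1


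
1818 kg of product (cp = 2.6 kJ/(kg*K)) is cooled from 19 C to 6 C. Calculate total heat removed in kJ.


dT = 19 - (6) = 13 K
Q = m * cp * dT = 1818 * 2.6 * 13
Q = 61448 kJ

61448


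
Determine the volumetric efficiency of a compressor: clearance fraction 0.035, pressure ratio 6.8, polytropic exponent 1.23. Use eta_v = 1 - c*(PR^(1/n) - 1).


PR^(1/n) = 6.8^(1/1.23) = 4.75156325
eta_v = 1 - 0.035 * (4.75156325 - 1)
eta_v = 0.8687

0.8687


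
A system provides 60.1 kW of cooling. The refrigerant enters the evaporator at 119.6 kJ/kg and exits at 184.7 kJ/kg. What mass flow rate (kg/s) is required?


dh = 184.7 - 119.6 = 65.1 kJ/kg
m_dot = Q / dh = 60.1 / 65.1 = 0.9232 kg/s

0.9232


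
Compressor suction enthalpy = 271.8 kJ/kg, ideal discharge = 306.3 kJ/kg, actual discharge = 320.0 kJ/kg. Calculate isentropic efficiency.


dh_ideal = 306.3 - 271.8 = 34.5 kJ/kg
dh_actual = 320.0 - 271.8 = 48.2 kJ/kg
eta_s = dh_ideal / dh_actual = 34.5 / 48.2
eta_s = 0.7158

0.7158


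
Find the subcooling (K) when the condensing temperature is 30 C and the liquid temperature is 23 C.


Subcooling = T_cond - T_liquid
Subcooling = 30 - 23
Subcooling = 7 K

7


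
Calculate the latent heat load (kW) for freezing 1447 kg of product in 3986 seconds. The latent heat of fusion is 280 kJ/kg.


Q_lat = m * h_fg / t
Q_lat = 1447 * 280 / 3986
Q_lat = 101.65 kW

101.65
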